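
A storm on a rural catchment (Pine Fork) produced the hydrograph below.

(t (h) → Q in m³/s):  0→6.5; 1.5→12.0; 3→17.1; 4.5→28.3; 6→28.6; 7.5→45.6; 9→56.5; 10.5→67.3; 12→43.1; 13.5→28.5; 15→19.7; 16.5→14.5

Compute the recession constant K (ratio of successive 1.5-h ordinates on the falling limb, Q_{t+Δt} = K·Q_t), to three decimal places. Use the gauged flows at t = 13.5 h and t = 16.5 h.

K ≈ 0.713

Using the recession-limb readings at t = 13.5 h and t = 16.5 h: Q falls from 28.5 to 14.5 m³/s over 2 intervals.
K = (Q₂/Q₁)^(1/2) = (14.5/28.5)^(1/2) = 0.713.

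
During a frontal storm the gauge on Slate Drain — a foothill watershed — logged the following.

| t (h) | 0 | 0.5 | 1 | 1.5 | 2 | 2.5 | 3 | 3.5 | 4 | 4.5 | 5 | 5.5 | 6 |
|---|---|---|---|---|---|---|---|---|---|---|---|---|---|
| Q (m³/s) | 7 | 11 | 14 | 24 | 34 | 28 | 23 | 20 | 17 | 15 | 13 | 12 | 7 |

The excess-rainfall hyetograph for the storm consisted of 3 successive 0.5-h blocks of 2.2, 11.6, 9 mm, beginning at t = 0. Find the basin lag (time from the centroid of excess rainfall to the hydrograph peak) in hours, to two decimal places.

t_L ≈ 1.10 h

Centroid of excess rainfall: t_c = Σ P_i·t̄_i / ΣP_i = 0.8991 h (block centres at 0.25, 0.75, 1.25 h).
Hydrograph peak occurs at t = 2 h, so basin lag t_L = 2 − 0.8991 = 1.10 h.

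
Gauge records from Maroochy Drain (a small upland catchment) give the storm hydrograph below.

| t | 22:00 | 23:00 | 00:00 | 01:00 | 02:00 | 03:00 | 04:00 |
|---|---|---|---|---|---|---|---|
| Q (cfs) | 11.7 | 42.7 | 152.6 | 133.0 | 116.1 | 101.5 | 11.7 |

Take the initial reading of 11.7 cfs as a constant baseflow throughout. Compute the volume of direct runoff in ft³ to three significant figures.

Direct-runoff ordinates (Q − Q_b): 0.0, 31.0, 140.9, 121.3, 104.4, 89.8, 0.0 cfs.
ΣQ_DR = 487.4 cfs.
With Δt = 1 h = 3600 s, V = ΣQ_DR · Δt = 487.4 × 3600 = 1.75 × 10^6 ft³.

V ≈ 1.75 × 10^6 ft³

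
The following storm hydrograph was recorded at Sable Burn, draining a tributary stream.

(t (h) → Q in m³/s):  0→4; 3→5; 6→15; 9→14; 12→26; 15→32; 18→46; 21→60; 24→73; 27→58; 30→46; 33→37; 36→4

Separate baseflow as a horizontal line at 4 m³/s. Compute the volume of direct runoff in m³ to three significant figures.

Direct-runoff ordinates (Q − Q_b): 0.0, 1.0, 11.0, 10.0, 22.0, 28.0, 42.0, 56.0, 69.0, 54.0, 42.0, 33.0, 0.0 m³/s.
ΣQ_DR = 368.0 m³/s.
With Δt = 3 h = 10800 s, V = ΣQ_DR · Δt = 368.0 × 10800 = 3.97 × 10^6 m³.

V ≈ 3.97 × 10^6 m³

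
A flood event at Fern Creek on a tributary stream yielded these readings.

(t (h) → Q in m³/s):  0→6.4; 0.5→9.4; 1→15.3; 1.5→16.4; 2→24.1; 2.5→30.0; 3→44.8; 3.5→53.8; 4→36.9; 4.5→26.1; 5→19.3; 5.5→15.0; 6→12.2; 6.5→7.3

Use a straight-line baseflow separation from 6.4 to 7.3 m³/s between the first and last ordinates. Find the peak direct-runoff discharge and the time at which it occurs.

Subtracting baseflow gives direct-runoff ordinates: 0.00, 2.93, 8.76, 9.79, 17.42, 23.25, 37.98, 46.92, 29.95, 19.08, 12.21, 7.84, 4.97, 0.00 m³/s.
The maximum is 46.92 m³/s, occurring at the reading for t = 3.5 h.

Q_p = 46.92 m³/s at t = 3.5 h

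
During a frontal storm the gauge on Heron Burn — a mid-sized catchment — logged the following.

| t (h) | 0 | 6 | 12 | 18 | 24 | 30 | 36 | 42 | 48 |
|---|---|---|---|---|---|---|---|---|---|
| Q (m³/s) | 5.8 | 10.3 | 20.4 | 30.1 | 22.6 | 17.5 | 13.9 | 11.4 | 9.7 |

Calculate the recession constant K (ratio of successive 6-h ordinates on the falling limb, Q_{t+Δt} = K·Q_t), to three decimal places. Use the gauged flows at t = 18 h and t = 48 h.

Using the recession-limb readings at t = 18 h and t = 48 h: Q falls from 30.1 to 9.7 m³/s over 5 intervals.
K = (Q₂/Q₁)^(1/5) = (9.7/30.1)^(1/5) = 0.797.

K ≈ 0.797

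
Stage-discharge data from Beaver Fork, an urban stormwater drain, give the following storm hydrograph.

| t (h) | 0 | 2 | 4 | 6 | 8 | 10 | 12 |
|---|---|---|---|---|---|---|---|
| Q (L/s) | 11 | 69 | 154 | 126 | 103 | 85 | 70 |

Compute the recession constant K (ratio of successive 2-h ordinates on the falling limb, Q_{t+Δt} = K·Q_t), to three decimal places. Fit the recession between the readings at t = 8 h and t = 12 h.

K ≈ 0.824

Using the recession-limb readings at t = 8 h and t = 12 h: Q falls from 103 to 70 L/s over 2 intervals.
K = (Q₂/Q₁)^(1/2) = (70/103)^(1/2) = 0.824.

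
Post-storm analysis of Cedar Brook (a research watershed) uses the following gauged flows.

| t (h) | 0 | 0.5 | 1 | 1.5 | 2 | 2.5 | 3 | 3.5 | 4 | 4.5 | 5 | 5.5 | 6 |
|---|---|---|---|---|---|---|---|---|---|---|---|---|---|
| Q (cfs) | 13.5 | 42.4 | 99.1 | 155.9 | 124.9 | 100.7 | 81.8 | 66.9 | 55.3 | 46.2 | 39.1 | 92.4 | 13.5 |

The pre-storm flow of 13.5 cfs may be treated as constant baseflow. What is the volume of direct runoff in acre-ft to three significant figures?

V ≈ 31.2 acre-ft

Direct-runoff ordinates (Q − Q_b): 0.0, 28.9, 85.6, 142.4, 111.4, 87.2, 68.3, 53.4, 41.8, 32.7, 25.6, 78.9, 0.0 cfs.
ΣQ_DR = 756.2 cfs.
With Δt = 0.5 h = 1800 s, V = ΣQ_DR · Δt = 756.2 × 1800 = 1.36 × 10^6 ft³ = 31.2 acre-ft.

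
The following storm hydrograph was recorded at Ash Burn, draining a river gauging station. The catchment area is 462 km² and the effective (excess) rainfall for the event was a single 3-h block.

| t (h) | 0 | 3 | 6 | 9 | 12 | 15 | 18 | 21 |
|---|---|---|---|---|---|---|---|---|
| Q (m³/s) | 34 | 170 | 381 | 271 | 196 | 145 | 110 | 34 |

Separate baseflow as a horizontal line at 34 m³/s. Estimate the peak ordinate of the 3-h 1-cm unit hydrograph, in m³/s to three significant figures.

Direct runoff: 0.0, 136.0, 347.0, 237.0, 162.0, 111.0, 76.0, 0.0 m³/s; ΣQ_DR = 1069 m³/s, peak = 347.0 m³/s.
Runoff depth d = ΣQ_DR·Δt / A = 1069 × 10800 / (462 km²) = 24.99 mm.
The 1-cm UH is the DRH scaled by (10 mm)/d, so U_p = 347.0 × 10/24.99 = 139 m³/s.

U_p ≈ 139 m³/s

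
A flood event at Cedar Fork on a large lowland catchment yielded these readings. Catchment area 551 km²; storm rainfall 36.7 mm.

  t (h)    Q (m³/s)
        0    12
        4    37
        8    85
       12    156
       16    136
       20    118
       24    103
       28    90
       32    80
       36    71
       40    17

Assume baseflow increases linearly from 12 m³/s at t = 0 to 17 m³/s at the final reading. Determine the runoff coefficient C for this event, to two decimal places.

C ≈ 0.53

ΣQ_DR = 745.5 m³/s; V = ΣQ_DR·Δt = 1.074 × 10^7 m³.
Runoff depth d = V / A = 19.48 mm.
C = d / P = 19.48 / 36.7 = 0.53.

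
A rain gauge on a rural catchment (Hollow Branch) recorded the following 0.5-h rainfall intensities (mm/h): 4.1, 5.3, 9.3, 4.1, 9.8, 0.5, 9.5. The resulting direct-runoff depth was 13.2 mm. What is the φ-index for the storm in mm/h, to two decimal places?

φ ≈ 2.62 mm/h

Only the 6 blocks with intensity above φ contribute runoff: 4.1, 5.3, 9.3, 4.1, 9.8, 9.5 mm/h.
Σ(I−φ)·Δt = d  ⇒  (4.1+5.3+9.3+4.1+9.8+9.5 − 6φ)·0.5 = 13.2
φ = (42.10 − 13.2/0.5) / 6 = 2.62 mm/h.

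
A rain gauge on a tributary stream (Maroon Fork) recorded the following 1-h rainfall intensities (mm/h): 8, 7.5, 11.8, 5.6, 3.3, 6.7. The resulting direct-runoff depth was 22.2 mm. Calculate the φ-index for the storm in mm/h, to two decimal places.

Only the 5 blocks with intensity above φ contribute runoff: 8, 7.5, 11.8, 5.6, 6.7 mm/h.
Σ(I−φ)·Δt = d  ⇒  (8+7.5+11.8+5.6+6.7 − 5φ)·1 = 22.2
φ = (39.60 − 22.2/1) / 5 = 3.48 mm/h.

φ ≈ 3.48 mm/h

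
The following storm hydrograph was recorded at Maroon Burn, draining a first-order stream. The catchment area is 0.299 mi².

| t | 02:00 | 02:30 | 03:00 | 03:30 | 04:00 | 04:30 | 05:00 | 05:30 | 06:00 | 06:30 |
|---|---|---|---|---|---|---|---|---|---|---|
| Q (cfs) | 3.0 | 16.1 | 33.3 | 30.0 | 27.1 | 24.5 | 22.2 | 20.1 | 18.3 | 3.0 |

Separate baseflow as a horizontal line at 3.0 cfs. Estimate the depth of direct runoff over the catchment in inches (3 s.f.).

d ≈ 0.434 in

Direct runoff: 0.0, 13.1, 30.3, 27.0, 24.1, 21.5, 19.2, 17.1, 15.3, 0.0 cfs; ΣQ_DR = 167.6 cfs.
V = ΣQ_DR · Δt = 167.6 × 1800 s = 3.017 × 10^5 ft³.
Over A = 0.299 mi², depth = V / A = 0.434 in.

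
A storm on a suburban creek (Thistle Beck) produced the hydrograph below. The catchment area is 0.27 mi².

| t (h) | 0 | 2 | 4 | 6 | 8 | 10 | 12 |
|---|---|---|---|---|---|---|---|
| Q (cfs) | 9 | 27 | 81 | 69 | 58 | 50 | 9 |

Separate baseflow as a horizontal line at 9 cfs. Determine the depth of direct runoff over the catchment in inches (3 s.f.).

d ≈ 2.75 in

Direct runoff: 0.0, 18.0, 72.0, 60.0, 49.0, 41.0, 0.0 cfs; ΣQ_DR = 240.0 cfs.
V = ΣQ_DR · Δt = 240.0 × 7200 s = 1.728 × 10^6 ft³.
Over A = 0.27 mi², depth = V / A = 2.75 in.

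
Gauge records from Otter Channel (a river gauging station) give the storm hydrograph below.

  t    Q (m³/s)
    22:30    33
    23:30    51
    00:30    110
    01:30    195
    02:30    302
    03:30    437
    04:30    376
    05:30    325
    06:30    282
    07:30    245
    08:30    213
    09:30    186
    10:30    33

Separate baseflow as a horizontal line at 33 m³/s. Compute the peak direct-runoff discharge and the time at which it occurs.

Subtracting baseflow gives direct-runoff ordinates: 0.0, 18.0, 77.0, 162.0, 269.0, 404.0, 343.0, 292.0, 249.0, 212.0, 180.0, 153.0, 0.0 m³/s.
The maximum is 404.0 m³/s, occurring at the reading for t = 03:30.

Q_p = 404.0 m³/s at t = 03:30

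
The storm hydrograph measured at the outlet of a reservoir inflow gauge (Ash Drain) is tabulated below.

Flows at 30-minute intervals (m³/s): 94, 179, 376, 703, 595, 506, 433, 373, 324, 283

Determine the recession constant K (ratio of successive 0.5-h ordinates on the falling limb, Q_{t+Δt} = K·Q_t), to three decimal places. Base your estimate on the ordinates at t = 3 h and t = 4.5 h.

K ≈ 0.868

Using the recession-limb readings at t = 3 h and t = 4.5 h: Q falls from 433 to 283 m³/s over 3 intervals.
K = (Q₂/Q₁)^(1/3) = (283/433)^(1/3) = 0.868.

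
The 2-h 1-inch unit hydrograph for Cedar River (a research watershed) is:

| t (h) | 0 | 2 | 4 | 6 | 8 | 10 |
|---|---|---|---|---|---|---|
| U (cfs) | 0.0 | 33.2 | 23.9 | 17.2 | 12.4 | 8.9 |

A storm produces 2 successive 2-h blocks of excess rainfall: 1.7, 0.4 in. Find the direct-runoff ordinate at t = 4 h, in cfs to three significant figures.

By discrete convolution, Q_j = Σ (P_i / 1 in) · U_{j−i}.
At t = 4 h (j=2): Q = (1.7/1)·23.9 + (0.4/1)·33.2 = 53.9 cfs.

Q ≈ 53.9 cfs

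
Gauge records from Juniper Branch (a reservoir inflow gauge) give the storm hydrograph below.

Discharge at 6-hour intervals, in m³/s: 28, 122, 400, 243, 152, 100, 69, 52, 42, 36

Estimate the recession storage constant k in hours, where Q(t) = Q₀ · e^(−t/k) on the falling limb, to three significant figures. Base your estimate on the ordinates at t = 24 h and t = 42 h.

On the falling limb, Q drops from 152 to 52 m³/s between t = 24 h and t = 42 h (Δt = 18 h).
k = −Δt / ln(Q₂/Q₁) = −18 / ln(52/152) = 16.8 h.

k ≈ 16.8 h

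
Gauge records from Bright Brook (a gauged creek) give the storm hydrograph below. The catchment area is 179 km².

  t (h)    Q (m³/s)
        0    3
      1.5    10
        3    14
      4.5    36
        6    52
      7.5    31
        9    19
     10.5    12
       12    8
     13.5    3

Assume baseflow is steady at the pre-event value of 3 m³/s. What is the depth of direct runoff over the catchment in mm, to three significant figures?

Direct runoff: 0.0, 7.0, 11.0, 33.0, 49.0, 28.0, 16.0, 9.0, 5.0, 0.0 m³/s; ΣQ_DR = 158.0 m³/s.
V = ΣQ_DR · Δt = 158.0 × 5400 s = 8.532 × 10^5 m³.
Over A = 179 km², depth = V / A = 4.77 mm.

d ≈ 4.77 mm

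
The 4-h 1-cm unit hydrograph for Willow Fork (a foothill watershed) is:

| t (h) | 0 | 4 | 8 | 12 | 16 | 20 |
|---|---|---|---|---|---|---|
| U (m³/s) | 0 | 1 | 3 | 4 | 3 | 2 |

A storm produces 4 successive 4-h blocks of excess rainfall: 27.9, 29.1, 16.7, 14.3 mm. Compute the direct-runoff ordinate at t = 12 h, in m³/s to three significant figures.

By discrete convolution, Q_j = Σ (P_i / 10 mm) · U_{j−i}.
At t = 12 h (j=3): Q = (27.9/10)·4 + (29.1/10)·3 + (16.7/10)·1 + (14.3/10)·0 = 21.6 m³/s.

Q ≈ 21.6 m³/s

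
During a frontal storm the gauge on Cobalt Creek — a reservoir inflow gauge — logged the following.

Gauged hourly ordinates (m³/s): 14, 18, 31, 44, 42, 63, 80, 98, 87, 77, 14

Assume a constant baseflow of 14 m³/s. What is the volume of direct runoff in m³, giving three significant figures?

Direct-runoff ordinates (Q − Q_b): 0.0, 4.0, 17.0, 30.0, 28.0, 49.0, 66.0, 84.0, 73.0, 63.0, 0.0 m³/s.
ΣQ_DR = 414.0 m³/s.
With Δt = 1 h = 3600 s, V = ΣQ_DR · Δt = 414.0 × 3600 = 1.49 × 10^6 m³.

V ≈ 1.49 × 10^6 m³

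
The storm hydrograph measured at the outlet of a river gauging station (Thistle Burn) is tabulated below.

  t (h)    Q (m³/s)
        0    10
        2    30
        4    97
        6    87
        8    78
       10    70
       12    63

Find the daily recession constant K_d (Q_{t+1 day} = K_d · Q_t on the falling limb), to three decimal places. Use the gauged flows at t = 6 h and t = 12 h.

K_d ≈ 0.275

Between t = 6 h and t = 12 h the flow falls from 87 to 63 m³/s over 3×2 h = 6 h.
Per-interval ratio K = (63/87)^(1/3) = 0.8980; K_d = K^(24/2) = 0.275.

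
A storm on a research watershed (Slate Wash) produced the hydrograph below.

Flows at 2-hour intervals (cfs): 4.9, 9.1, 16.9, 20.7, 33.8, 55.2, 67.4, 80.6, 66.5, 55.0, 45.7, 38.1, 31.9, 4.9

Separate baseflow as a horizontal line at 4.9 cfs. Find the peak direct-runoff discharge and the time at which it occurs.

Subtracting baseflow gives direct-runoff ordinates: 0.0, 4.2, 12.0, 15.8, 28.9, 50.3, 62.5, 75.7, 61.6, 50.1, 40.8, 33.2, 27.0, 0.0 cfs.
The maximum is 75.7 cfs, occurring at the reading for t = 14 h.

Q_p = 75.7 cfs at t = 14 h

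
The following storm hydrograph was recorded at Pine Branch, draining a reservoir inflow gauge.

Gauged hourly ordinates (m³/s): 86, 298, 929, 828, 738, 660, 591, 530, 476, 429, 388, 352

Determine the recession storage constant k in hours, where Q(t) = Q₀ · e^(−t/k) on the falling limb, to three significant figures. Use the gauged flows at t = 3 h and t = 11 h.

k ≈ 9.35 h

On the falling limb, Q drops from 828 to 352 m³/s between t = 3 h and t = 11 h (Δt = 8 h).
k = −Δt / ln(Q₂/Q₁) = −8 / ln(352/828) = 9.35 h.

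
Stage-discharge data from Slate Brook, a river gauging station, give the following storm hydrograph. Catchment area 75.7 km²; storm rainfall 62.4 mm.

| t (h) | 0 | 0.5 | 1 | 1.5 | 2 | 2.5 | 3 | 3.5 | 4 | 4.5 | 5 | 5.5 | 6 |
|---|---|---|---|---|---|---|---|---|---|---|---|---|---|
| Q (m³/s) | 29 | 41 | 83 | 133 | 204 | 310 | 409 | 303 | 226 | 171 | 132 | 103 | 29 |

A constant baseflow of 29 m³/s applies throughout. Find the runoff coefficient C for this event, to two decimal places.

C ≈ 0.68

ΣQ_DR = 1796 m³/s; V = ΣQ_DR·Δt = 3.233 × 10^6 m³.
Runoff depth d = V / A = 42.71 mm.
C = d / P = 42.71 / 62.4 = 0.68.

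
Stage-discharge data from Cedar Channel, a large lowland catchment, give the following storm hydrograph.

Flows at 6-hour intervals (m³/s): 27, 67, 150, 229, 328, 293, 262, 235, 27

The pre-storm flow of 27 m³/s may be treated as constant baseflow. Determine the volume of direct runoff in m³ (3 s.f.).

Direct-runoff ordinates (Q − Q_b): 0.0, 40.0, 123.0, 202.0, 301.0, 266.0, 235.0, 208.0, 0.0 m³/s.
ΣQ_DR = 1375 m³/s.
With Δt = 6 h = 21600 s, V = ΣQ_DR · Δt = 1375 × 21600 = 2.97 × 10^7 m³.

V ≈ 2.97 × 10^7 m³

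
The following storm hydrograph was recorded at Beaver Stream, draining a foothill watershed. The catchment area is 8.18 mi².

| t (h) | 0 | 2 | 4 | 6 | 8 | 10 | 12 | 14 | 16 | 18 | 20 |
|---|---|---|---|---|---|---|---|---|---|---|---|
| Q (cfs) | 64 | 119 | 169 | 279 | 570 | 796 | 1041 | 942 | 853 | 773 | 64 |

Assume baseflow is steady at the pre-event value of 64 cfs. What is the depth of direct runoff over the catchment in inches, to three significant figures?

Direct runoff: 0.0, 55.0, 105.0, 215.0, 506.0, 732.0, 977.0, 878.0, 789.0, 709.0, 0.0 cfs; ΣQ_DR = 4966 cfs.
V = ΣQ_DR · Δt = 4966 × 7200 s = 3.576 × 10^7 ft³.
Over A = 8.18 mi², depth = V / A = 1.88 in.

d ≈ 1.88 in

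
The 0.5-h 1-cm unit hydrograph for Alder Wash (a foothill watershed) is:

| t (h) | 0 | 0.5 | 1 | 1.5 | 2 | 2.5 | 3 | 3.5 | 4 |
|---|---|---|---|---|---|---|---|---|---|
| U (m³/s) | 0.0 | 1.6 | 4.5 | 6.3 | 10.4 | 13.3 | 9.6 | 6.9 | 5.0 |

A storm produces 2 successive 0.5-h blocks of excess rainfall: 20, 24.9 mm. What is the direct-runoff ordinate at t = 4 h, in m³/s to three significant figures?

Q ≈ 27.2 m³/s

By discrete convolution, Q_j = Σ (P_i / 10 mm) · U_{j−i}.
At t = 4 h (j=8): Q = (20/10)·5.0 + (24.9/10)·6.9 = 27.2 m³/s.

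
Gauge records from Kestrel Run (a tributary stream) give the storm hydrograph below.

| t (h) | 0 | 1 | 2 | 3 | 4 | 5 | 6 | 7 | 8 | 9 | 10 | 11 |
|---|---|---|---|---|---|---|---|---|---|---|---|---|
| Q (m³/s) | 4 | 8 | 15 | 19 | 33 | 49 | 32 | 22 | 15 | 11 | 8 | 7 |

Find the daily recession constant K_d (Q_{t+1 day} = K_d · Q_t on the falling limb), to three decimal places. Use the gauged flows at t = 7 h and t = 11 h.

Between t = 7 h and t = 11 h the flow falls from 22 to 7 m³/s over 4×1 h = 4 h.
Per-interval ratio K = (7/22)^(1/4) = 0.7510; K_d = K^(24/1) = 0.001.

K_d ≈ 0.001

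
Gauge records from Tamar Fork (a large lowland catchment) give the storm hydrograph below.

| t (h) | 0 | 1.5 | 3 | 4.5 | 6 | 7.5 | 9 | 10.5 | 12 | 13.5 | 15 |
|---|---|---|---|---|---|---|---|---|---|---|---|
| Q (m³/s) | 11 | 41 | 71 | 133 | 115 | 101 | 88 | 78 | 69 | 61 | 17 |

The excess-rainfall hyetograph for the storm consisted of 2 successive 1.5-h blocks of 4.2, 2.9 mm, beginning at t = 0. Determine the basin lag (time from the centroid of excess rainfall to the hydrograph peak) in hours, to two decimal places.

Centroid of excess rainfall: t_c = Σ P_i·t̄_i / ΣP_i = 1.3627 h (block centres at 0.75, 2.25 h).
Hydrograph peak occurs at t = 4.5 h, so basin lag t_L = 4.5 − 1.3627 = 3.14 h.

t_L ≈ 3.14 h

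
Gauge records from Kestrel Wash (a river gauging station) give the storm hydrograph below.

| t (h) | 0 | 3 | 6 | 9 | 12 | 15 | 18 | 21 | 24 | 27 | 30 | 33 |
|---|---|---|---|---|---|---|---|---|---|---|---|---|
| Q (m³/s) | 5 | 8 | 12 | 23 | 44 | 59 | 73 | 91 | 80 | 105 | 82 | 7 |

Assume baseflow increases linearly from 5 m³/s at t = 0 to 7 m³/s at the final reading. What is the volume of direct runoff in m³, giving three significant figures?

V ≈ 5.58 × 10^6 m³

Direct-runoff ordinates (Q − Q_b): 0.00, 2.82, 6.64, 17.45, 38.27, 53.09, 66.91, 84.73, 73.55, 98.36, 75.18, 0.00 m³/s.
ΣQ_DR = 517.0 m³/s.
With Δt = 3 h = 10800 s, V = ΣQ_DR · Δt = 517.0 × 10800 = 5.58 × 10^6 m³.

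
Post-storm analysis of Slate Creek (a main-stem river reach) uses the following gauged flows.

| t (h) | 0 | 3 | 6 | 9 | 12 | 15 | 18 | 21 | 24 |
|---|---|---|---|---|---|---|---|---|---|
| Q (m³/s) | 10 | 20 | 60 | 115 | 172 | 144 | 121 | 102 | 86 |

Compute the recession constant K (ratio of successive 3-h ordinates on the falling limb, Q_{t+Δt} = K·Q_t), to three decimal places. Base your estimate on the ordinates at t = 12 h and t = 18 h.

K ≈ 0.839

Using the recession-limb readings at t = 12 h and t = 18 h: Q falls from 172 to 121 m³/s over 2 intervals.
K = (Q₂/Q₁)^(1/2) = (121/172)^(1/2) = 0.839.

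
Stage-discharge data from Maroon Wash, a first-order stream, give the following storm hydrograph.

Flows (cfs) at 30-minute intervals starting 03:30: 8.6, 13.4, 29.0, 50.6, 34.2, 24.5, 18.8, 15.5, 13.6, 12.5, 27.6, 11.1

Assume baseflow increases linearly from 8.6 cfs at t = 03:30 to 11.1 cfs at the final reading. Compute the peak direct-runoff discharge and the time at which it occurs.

Subtracting baseflow gives direct-runoff ordinates: 0.00, 4.57, 19.95, 41.32, 24.69, 14.76, 8.84, 5.31, 3.18, 1.85, 16.73, 0.00 cfs.
The maximum is 41.32 cfs, occurring at the reading for t = 05:00.

Q_p = 41.32 cfs at t = 05:00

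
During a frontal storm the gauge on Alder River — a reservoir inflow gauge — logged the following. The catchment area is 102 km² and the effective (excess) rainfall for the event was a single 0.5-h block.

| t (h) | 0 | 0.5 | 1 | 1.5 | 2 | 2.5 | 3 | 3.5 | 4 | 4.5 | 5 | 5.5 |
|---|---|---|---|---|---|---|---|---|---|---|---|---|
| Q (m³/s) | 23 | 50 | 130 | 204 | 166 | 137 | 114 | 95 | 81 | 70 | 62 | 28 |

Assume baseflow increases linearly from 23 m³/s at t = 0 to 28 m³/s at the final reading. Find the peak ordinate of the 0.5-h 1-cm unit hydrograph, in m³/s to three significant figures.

Direct runoff: 0.00, 26.55, 106.09, 179.64, 141.18, 111.73, 88.27, 68.82, 54.36, 42.91, 34.45, 0.00 m³/s; ΣQ_DR = 854.0 m³/s, peak = 179.64 m³/s.
Runoff depth d = ΣQ_DR·Δt / A = 854.0 × 1800 / (102 km²) = 15.07 mm.
The 1-cm UH is the DRH scaled by (10 mm)/d, so U_p = 179.64 × 10/15.07 = 119 m³/s.

U_p ≈ 119 m³/s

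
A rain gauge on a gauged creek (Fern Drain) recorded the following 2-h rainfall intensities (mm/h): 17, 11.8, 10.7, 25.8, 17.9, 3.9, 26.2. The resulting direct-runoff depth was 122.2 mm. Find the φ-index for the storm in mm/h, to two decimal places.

Only the 6 blocks with intensity above φ contribute runoff: 17, 11.8, 10.7, 25.8, 17.9, 26.2 mm/h.
Σ(I−φ)·Δt = d  ⇒  (17+11.8+10.7+25.8+17.9+26.2 − 6φ)·2 = 122.2
φ = (109.4 − 122.2/2) / 6 = 8.05 mm/h.

φ ≈ 8.05 mm/h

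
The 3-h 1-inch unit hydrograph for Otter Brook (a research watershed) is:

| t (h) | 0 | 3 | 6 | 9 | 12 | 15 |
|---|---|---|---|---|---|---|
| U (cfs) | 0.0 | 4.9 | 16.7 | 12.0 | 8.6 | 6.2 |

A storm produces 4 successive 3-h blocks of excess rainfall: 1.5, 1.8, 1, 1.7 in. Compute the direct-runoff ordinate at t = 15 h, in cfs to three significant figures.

By discrete convolution, Q_j = Σ (P_i / 1 in) · U_{j−i}.
At t = 15 h (j=5): Q = (1.5/1)·6.2 + (1.8/1)·8.6 + (1/1)·12.0 + (1.7/1)·16.7 = 65.2 cfs.

Q ≈ 65.2 cfs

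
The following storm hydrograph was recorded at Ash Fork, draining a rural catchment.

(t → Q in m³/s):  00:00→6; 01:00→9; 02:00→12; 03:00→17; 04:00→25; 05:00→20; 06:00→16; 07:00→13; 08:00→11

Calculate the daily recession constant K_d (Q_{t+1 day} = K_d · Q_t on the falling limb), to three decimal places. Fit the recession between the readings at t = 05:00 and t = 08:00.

Between t = 05:00 and t = 08:00 the flow falls from 20 to 11 m³/s over 3×1 h = 3 h.
Per-interval ratio K = (11/20)^(1/3) = 0.8193; K_d = K^(24/1) = 0.008.

K_d ≈ 0.008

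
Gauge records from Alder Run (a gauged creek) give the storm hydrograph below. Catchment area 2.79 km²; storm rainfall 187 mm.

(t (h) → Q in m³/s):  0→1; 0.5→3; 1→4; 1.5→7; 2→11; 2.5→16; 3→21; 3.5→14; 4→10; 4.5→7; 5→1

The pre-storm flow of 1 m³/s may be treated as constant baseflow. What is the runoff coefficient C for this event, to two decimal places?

ΣQ_DR = 84.00 m³/s; V = ΣQ_DR·Δt = 1.512 × 10^5 m³.
Runoff depth d = V / A = 54.19 mm.
C = d / P = 54.19 / 187 = 0.29.

C ≈ 0.29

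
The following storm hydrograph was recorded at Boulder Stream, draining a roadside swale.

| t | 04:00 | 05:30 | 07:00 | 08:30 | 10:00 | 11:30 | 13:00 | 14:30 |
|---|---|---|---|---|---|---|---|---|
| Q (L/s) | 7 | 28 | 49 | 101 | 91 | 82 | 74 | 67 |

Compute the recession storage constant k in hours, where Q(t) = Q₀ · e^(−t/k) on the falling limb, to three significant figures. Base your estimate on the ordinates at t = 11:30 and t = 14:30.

k ≈ 14.8 h

On the falling limb, Q drops from 82 to 67 L/s between t = 11:30 and t = 14:30 (Δt = 3 h).
k = −Δt / ln(Q₂/Q₁) = −3 / ln(67/82) = 14.8 h.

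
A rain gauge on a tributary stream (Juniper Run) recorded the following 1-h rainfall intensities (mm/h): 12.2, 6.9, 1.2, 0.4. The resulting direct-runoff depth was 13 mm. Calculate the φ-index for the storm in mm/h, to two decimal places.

φ ≈ 3.05 mm/h

Only the 2 blocks with intensity above φ contribute runoff: 12.2, 6.9 mm/h.
Σ(I−φ)·Δt = d  ⇒  (12.2+6.9 − 2φ)·1 = 13
φ = (19.10 − 13/1) / 2 = 3.05 mm/h.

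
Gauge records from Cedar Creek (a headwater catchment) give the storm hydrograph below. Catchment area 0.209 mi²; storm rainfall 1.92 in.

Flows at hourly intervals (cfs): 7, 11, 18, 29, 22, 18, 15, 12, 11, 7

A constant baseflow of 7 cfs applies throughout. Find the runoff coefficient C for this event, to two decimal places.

C ≈ 0.31

ΣQ_DR = 80.00 cfs; V = ΣQ_DR·Δt = 2.880 × 10^5 ft³.
Runoff depth d = V / A = 0.5931 in.
C = d / P = 0.5931 / 1.92 = 0.31.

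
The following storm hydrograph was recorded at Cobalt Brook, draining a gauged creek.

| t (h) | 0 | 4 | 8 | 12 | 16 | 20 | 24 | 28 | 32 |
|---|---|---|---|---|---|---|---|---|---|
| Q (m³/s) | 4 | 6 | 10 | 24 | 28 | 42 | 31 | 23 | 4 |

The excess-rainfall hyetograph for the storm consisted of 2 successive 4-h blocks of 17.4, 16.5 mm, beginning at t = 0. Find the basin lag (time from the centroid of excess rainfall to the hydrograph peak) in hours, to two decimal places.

t_L ≈ 16.05 h

Centroid of excess rainfall: t_c = Σ P_i·t̄_i / ΣP_i = 3.9469 h (block centres at 2, 6 h).
Hydrograph peak occurs at t = 20 h, so basin lag t_L = 20 − 3.9469 = 16.05 h.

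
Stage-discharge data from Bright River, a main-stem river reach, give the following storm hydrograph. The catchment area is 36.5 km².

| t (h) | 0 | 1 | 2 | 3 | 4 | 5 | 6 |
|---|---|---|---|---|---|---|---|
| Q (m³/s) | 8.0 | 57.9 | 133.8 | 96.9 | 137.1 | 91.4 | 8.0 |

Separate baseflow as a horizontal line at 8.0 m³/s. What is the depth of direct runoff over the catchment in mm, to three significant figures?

d ≈ 47.1 mm

Direct runoff: 0.0, 49.9, 125.8, 88.9, 129.1, 83.4, 0.0 m³/s; ΣQ_DR = 477.1 m³/s.
V = ΣQ_DR · Δt = 477.1 × 3600 s = 1.718 × 10^6 m³.
Over A = 36.5 km², depth = V / A = 47.1 mm.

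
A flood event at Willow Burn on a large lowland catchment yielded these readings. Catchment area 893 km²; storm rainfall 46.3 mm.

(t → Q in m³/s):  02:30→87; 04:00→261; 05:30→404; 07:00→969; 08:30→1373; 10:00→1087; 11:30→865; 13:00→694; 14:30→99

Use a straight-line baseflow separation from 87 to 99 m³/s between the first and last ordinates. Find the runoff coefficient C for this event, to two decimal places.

ΣQ_DR = 5002 m³/s; V = ΣQ_DR·Δt = 2.701 × 10^7 m³.
Runoff depth d = V / A = 30.25 mm.
C = d / P = 30.25 / 46.3 = 0.65.

C ≈ 0.65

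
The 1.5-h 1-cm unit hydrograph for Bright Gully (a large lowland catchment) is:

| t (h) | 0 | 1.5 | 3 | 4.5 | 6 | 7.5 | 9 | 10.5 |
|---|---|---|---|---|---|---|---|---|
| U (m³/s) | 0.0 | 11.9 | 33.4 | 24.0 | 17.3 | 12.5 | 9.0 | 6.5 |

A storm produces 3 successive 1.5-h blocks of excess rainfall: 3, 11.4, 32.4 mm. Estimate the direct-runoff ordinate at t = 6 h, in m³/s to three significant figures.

By discrete convolution, Q_j = Σ (P_i / 10 mm) · U_{j−i}.
At t = 6 h (j=4): Q = (3/10)·17.3 + (11.4/10)·24.0 + (32.4/10)·33.4 = 141 m³/s.

Q ≈ 141 m³/s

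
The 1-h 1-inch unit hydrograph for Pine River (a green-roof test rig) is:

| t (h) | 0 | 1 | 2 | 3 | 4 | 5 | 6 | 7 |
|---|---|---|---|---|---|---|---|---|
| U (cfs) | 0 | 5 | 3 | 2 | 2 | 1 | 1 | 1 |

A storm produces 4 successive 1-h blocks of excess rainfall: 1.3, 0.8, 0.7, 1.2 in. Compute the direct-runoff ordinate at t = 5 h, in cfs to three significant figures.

Q ≈ 7.90 cfs

By discrete convolution, Q_j = Σ (P_i / 1 in) · U_{j−i}.
At t = 5 h (j=5): Q = (1.3/1)·1 + (0.8/1)·2 + (0.7/1)·2 + (1.2/1)·3 = 7.90 cfs.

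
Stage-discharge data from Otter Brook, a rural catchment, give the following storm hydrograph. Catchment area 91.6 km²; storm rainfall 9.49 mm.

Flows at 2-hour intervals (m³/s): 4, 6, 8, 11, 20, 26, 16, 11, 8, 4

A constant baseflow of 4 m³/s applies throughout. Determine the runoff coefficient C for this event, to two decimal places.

C ≈ 0.61

ΣQ_DR = 74.00 m³/s; V = ΣQ_DR·Δt = 5.328 × 10^5 m³.
Runoff depth d = V / A = 5.817 mm.
C = d / P = 5.817 / 9.49 = 0.61.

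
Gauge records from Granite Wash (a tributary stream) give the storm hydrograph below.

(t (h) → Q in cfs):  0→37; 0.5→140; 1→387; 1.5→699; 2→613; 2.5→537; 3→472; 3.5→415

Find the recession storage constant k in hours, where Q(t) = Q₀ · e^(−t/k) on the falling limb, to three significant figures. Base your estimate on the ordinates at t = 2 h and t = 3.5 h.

On the falling limb, Q drops from 613 to 415 cfs between t = 2 h and t = 3.5 h (Δt = 1.5 h).
k = −Δt / ln(Q₂/Q₁) = −1.5 / ln(415/613) = 3.85 h.

k ≈ 3.85 h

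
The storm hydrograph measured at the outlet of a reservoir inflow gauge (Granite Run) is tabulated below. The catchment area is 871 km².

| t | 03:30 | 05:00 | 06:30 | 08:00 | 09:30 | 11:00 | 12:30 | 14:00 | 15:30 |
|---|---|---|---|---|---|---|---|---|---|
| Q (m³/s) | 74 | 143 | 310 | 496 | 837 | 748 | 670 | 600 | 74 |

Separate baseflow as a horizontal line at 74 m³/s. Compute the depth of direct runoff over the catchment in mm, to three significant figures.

d ≈ 20.4 mm

Direct runoff: 0.0, 69.0, 236.0, 422.0, 763.0, 674.0, 596.0, 526.0, 0.0 m³/s; ΣQ_DR = 3286 m³/s.
V = ΣQ_DR · Δt = 3286 × 5400 s = 1.774 × 10^7 m³.
Over A = 871 km², depth = V / A = 20.4 mm.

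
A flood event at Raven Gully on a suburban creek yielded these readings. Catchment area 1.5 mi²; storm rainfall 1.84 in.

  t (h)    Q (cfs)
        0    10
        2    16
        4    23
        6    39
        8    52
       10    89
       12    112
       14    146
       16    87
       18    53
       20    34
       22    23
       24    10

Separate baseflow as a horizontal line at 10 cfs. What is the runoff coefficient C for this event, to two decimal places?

C ≈ 0.63

ΣQ_DR = 564.0 cfs; V = ΣQ_DR·Δt = 4.061 × 10^6 ft³.
Runoff depth d = V / A = 1.165 in.
C = d / P = 1.165 / 1.84 = 0.63.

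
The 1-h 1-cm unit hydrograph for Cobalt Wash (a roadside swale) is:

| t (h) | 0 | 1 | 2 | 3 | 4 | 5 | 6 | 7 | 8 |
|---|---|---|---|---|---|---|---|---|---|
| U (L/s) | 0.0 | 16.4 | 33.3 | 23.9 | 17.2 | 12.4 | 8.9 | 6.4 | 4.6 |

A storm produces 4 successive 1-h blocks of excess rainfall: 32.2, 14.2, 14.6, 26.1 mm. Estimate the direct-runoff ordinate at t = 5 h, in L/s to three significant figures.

Q ≈ 186 L/s

By discrete convolution, Q_j = Σ (P_i / 10 mm) · U_{j−i}.
At t = 5 h (j=5): Q = (32.2/10)·12.4 + (14.2/10)·17.2 + (14.6/10)·23.9 + (26.1/10)·33.3 = 186 L/s.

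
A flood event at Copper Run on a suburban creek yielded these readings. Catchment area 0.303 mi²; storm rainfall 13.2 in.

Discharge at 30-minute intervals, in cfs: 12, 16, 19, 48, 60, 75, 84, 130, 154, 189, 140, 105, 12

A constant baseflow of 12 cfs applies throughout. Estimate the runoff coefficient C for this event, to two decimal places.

ΣQ_DR = 888.0 cfs; V = ΣQ_DR·Δt = 1.598 × 10^6 ft³.
Runoff depth d = V / A = 2.271 in.
C = d / P = 2.271 / 13.2 = 0.17.

C ≈ 0.17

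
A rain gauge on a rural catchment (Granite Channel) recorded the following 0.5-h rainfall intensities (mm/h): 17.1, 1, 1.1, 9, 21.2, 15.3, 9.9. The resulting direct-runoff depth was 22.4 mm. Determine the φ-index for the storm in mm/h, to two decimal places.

Only the 5 blocks with intensity above φ contribute runoff: 17.1, 9, 21.2, 15.3, 9.9 mm/h.
Σ(I−φ)·Δt = d  ⇒  (17.1+9+21.2+15.3+9.9 − 5φ)·0.5 = 22.4
φ = (72.50 − 22.4/0.5) / 5 = 5.54 mm/h.

φ ≈ 5.54 mm/h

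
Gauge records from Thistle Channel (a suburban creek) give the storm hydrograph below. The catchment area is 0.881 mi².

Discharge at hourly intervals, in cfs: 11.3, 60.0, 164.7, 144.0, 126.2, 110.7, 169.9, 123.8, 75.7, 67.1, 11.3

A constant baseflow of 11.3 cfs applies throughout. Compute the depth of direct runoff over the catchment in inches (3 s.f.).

d ≈ 1.65 in

Direct runoff: 0.0, 48.7, 153.4, 132.7, 114.9, 99.4, 158.6, 112.5, 64.4, 55.8, 0.0 cfs; ΣQ_DR = 940.4 cfs.
V = ΣQ_DR · Δt = 940.4 × 3600 s = 3.385 × 10^6 ft³.
Over A = 0.881 mi², depth = V / A = 1.65 in.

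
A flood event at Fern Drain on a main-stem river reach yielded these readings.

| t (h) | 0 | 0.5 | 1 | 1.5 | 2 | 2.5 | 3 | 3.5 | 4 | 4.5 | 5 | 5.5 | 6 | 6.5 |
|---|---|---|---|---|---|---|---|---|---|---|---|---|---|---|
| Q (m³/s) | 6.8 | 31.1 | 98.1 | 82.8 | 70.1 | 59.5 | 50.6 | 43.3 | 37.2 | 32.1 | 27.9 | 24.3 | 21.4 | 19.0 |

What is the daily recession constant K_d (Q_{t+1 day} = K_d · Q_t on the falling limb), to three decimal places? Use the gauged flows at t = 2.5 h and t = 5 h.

K_d ≈ 0.001

Between t = 2.5 h and t = 5 h the flow falls from 59.5 to 27.9 m³/s over 5×0.5 h = 2.5 h.
Per-interval ratio K = (27.9/59.5)^(1/5) = 0.8594; K_d = K^(24/0.5) = 0.001.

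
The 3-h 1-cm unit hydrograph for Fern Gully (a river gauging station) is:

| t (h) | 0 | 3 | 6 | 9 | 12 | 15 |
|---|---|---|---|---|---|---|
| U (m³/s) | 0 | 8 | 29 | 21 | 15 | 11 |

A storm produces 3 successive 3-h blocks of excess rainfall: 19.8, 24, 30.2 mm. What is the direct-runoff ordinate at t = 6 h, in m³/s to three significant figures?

Q ≈ 76.6 m³/s

By discrete convolution, Q_j = Σ (P_i / 10 mm) · U_{j−i}.
At t = 6 h (j=2): Q = (19.8/10)·29 + (24/10)·8 + (30.2/10)·0 = 76.6 m³/s.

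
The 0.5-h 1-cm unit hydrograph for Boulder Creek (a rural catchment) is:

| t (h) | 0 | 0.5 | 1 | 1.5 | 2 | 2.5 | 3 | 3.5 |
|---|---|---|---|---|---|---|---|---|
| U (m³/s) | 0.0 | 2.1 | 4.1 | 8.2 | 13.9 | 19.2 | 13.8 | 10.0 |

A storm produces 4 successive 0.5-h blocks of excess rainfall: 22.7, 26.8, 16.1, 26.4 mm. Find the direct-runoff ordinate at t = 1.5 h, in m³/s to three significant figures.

Q ≈ 33.0 m³/s

By discrete convolution, Q_j = Σ (P_i / 10 mm) · U_{j−i}.
At t = 1.5 h (j=3): Q = (22.7/10)·8.2 + (26.8/10)·4.1 + (16.1/10)·2.1 + (26.4/10)·0.0 = 33.0 m³/s.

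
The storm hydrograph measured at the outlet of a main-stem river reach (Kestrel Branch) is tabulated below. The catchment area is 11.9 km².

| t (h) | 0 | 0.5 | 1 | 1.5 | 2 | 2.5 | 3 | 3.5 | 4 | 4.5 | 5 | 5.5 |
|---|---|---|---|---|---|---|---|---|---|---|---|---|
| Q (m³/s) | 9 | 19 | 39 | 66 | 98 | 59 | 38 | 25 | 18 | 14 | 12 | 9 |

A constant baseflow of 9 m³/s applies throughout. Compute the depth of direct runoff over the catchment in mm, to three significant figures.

d ≈ 45.1 mm

Direct runoff: 0.0, 10.0, 30.0, 57.0, 89.0, 50.0, 29.0, 16.0, 9.0, 5.0, 3.0, 0.0 m³/s; ΣQ_DR = 298.0 m³/s.
V = ΣQ_DR · Δt = 298.0 × 1800 s = 5.364 × 10^5 m³.
Over A = 11.9 km², depth = V / A = 45.1 mm.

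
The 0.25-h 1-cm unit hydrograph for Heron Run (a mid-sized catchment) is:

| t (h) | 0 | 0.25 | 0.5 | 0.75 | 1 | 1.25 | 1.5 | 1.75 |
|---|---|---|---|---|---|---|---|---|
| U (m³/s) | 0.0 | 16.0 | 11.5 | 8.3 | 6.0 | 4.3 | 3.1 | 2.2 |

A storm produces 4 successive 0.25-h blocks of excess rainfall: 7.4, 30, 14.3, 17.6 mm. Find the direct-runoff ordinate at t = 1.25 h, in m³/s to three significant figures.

Q ≈ 53.3 m³/s

By discrete convolution, Q_j = Σ (P_i / 10 mm) · U_{j−i}.
At t = 1.25 h (j=5): Q = (7.4/10)·4.3 + (30/10)·6.0 + (14.3/10)·8.3 + (17.6/10)·11.5 = 53.3 m³/s.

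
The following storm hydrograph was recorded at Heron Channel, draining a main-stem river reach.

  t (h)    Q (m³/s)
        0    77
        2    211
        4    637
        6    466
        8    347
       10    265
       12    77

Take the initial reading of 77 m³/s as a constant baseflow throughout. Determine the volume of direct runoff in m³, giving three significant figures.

V ≈ 1.11 × 10^7 m³

Direct-runoff ordinates (Q − Q_b): 0.0, 134.0, 560.0, 389.0, 270.0, 188.0, 0.0 m³/s.
ΣQ_DR = 1541 m³/s.
With Δt = 2 h = 7200 s, V = ΣQ_DR · Δt = 1541 × 7200 = 1.11 × 10^7 m³.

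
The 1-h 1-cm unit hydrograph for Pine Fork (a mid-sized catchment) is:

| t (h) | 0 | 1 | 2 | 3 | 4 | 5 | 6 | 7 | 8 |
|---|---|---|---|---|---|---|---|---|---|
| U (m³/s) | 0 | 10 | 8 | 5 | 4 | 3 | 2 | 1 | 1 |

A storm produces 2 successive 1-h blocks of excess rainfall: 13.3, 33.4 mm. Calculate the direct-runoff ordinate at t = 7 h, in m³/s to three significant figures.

Q ≈ 8.01 m³/s

By discrete convolution, Q_j = Σ (P_i / 10 mm) · U_{j−i}.
At t = 7 h (j=7): Q = (13.3/10)·1 + (33.4/10)·2 = 8.01 m³/s.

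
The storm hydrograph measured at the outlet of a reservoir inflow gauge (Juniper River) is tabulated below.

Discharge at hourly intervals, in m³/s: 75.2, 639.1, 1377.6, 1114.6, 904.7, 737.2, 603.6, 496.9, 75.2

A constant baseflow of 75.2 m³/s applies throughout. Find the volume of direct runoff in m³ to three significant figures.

V ≈ 1.93 × 10^7 m³

Direct-runoff ordinates (Q − Q_b): 0.0, 563.9, 1302.4, 1039.4, 829.5, 662.0, 528.4, 421.7, 0.0 m³/s.
ΣQ_DR = 5347 m³/s.
With Δt = 1 h = 3600 s, V = ΣQ_DR · Δt = 5347 × 3600 = 1.93 × 10^7 m³.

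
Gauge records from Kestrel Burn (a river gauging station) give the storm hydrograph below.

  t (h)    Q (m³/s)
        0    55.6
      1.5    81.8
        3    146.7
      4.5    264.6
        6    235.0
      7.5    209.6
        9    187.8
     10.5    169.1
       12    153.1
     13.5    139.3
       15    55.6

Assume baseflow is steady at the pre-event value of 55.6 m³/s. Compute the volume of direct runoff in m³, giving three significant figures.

V ≈ 5.87 × 10^6 m³

Direct-runoff ordinates (Q − Q_b): 0.0, 26.2, 91.1, 209.0, 179.4, 154.0, 132.2, 113.5, 97.5, 83.7, 0.0 m³/s.
ΣQ_DR = 1087 m³/s.
With Δt = 1.5 h = 5400 s, V = ΣQ_DR · Δt = 1087 × 5400 = 5.87 × 10^6 m³.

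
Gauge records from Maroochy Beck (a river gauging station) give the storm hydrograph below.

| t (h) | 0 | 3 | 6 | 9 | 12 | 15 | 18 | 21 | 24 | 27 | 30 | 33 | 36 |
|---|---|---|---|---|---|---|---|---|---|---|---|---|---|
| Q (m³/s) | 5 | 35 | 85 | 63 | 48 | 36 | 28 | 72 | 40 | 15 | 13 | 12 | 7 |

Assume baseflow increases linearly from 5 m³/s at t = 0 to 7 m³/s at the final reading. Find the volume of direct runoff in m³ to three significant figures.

Direct-runoff ordinates (Q − Q_b): 0.00, 29.83, 79.67, 57.50, 42.33, 30.17, 22.00, 65.83, 33.67, 8.50, 6.33, 5.17, 0.00 m³/s.
ΣQ_DR = 381.0 m³/s.
With Δt = 3 h = 10800 s, V = ΣQ_DR · Δt = 381.0 × 10800 = 4.11 × 10^6 m³.

V ≈ 4.11 × 10^6 m³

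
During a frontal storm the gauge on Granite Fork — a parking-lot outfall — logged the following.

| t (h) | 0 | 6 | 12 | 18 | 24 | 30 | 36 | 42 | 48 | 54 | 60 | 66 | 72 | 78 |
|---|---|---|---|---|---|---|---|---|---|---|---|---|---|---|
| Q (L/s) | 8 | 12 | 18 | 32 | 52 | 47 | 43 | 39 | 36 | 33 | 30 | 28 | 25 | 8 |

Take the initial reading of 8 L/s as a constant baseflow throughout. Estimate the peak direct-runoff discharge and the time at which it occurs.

Subtracting baseflow gives direct-runoff ordinates: 0.0, 4.0, 10.0, 24.0, 44.0, 39.0, 35.0, 31.0, 28.0, 25.0, 22.0, 20.0, 17.0, 0.0 L/s.
The maximum is 44.0 L/s, occurring at the reading for t = 24 h.

Q_p = 44.0 L/s at t = 24 h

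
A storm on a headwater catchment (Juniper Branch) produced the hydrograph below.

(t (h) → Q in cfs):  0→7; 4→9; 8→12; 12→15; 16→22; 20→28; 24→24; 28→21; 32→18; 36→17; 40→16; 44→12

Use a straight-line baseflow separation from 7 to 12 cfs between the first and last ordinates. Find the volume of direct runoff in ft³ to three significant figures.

V ≈ 1.25 × 10^6 ft³

Direct-runoff ordinates (Q − Q_b): 0.00, 1.55, 4.09, 6.64, 13.18, 18.73, 14.27, 10.82, 7.36, 5.91, 4.45, 0.00 cfs.
ΣQ_DR = 87.00 cfs.
With Δt = 4 h = 14400 s, V = ΣQ_DR · Δt = 87.00 × 14400 = 1.25 × 10^6 ft³.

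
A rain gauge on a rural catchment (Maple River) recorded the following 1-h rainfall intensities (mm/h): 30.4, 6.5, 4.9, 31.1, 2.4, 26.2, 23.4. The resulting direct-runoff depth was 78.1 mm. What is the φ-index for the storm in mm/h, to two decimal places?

φ ≈ 8.25 mm/h

Only the 4 blocks with intensity above φ contribute runoff: 30.4, 31.1, 26.2, 23.4 mm/h.
Σ(I−φ)·Δt = d  ⇒  (30.4+31.1+26.2+23.4 − 4φ)·1 = 78.1
φ = (111.1 − 78.1/1) / 4 = 8.25 mm/h.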